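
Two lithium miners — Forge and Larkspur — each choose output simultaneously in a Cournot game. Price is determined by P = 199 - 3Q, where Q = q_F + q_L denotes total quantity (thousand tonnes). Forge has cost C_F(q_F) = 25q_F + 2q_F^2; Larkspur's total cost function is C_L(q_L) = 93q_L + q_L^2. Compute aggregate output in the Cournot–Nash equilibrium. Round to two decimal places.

22.70

Forge's profit: π_F = (199 - 3Q)q_F - (25q_F + 2q_F²). Setting ∂π_F/∂q_F = 0: 174 - 10q_F - 3(q_L) = 0.
Larkspur's first-order condition: 106 - 8q_L - 3(q_F) = 0.
So q_F = (174 - 3q_L)/10 and q_L = (106 - 3q_F)/8.
Substituting one into the other gives q_F = 1074/71 and q_L = 538/71.
Total output Q = 1074/71 + 538/71 = 1612/71.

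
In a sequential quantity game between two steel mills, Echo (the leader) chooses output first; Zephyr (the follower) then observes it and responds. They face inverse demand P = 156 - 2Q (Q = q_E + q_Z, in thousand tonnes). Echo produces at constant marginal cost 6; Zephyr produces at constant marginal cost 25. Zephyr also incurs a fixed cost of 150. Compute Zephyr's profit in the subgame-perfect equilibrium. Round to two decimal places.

120.28

The follower Zephyr best-responds to any q_E: π_Z = (156 - 2Q)q_Z - 25q_Z.
Setting the follower's marginal profit to zero, 131 - 2q_E - 4q_Z = 0, i.e. q_Z = (131 - 2q_E)/4.
Echo substitutes q_Z(q_E) into its own profit: π_E = q_E(156 - 2q_E - (131 - 2q_E)/2) - 6q_E = (181/2 - q_E)q_E - 6q_E.
Maximising: ∂π_E/∂q_E = 169/2 - 2q_E = 0, giving q_E = 169/4.
Then q_Z = (131 - 2·(169/4))/4 = 93/8.
Price P = 156 - 2·(431/8) = 193/4.
Zephyr's profit: (193/4 - 25)·(93/8) - 150 = 120.2813.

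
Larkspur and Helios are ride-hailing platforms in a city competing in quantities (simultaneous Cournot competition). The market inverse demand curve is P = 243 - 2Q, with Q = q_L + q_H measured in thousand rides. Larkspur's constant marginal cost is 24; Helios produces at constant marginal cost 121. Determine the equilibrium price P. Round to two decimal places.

129.33

Larkspur's profit: π_L = (243 - 2Q)q_L - (24q_L). Setting ∂π_L/∂q_L = 0: 219 - 4q_L - 2(q_H) = 0.
Helios's profit: π_H = (243 - 2Q)q_H - (121q_H). Setting ∂π_H/∂q_H = 0: 122 - 4q_H - 2(q_L) = 0.
So q_L = (219 - 2q_H)/4 and q_H = (122 - 2q_L)/4.
Substituting one into the other gives q_L = 158/3 and q_H = 25/6.
Total output Q = 341/6, so price P = 243 - 2·(341/6) = 388/3.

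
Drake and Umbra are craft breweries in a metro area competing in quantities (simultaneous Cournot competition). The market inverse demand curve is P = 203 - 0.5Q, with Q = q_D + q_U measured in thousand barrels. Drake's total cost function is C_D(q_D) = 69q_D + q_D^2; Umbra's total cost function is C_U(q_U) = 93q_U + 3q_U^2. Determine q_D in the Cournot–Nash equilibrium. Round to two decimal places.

42.55

Drake's profit: π_D = (203 - 0.5Q)q_D - (69q_D + q_D²). Setting ∂π_D/∂q_D = 0: 134 - 3q_D - (1/2)(q_U) = 0.
Umbra's profit: π_U = (203 - 0.5Q)q_U - (93q_U + 3q_U²). Setting ∂π_U/∂q_U = 0: 110 - 7q_U - (1/2)(q_D) = 0.
Best responses: q_D = (134 - (1/2)q_U)/3, q_U = (110 - (1/2)q_D)/7.
Substituting one into the other gives q_D = 42.5542 and q_U = 1052/83.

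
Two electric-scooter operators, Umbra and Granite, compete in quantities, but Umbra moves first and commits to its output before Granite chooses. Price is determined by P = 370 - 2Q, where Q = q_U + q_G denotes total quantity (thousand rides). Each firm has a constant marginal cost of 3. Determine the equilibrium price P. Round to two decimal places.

The follower Granite best-responds to any q_U: π_G = (370 - 2Q)q_G - 3q_G.
∂π_G/∂q_G = 367 - 2q_U - 4q_G = 0 gives the reaction function q_G = (367 - 2q_U)/4.
The leader anticipates this reaction. Substituting into P = 370 - 2Q gives P = 373/2 - q_U, so π_U = (373/2 - q_U)q_U - 3q_U.
The leader's first-order condition 367/2 - 2q_U = 0 yields q_U = 367/4.
Then q_G = (367 - 2·(367/4))/4 = 367/8.
Total output Q = 1101/8, so price P = 370 - 2·(1101/8) = 379/4.

94.75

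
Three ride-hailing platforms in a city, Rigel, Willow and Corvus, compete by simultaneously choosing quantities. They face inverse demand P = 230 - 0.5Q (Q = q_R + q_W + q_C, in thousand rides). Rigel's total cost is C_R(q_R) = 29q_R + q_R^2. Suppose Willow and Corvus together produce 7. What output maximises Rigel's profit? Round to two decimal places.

65.83

With rivals' combined output fixed at 7, Rigel's profit is π_R = (230 - (1/2)·7 - (1/2)q_R)q_R - (29q_R + q_R²) = (453/2 - (1/2)q_R)q_R - (29q_R + q_R²).
∂π_R/∂q_R = 395/2 - 3q_R = 0, so q_R = 395/6.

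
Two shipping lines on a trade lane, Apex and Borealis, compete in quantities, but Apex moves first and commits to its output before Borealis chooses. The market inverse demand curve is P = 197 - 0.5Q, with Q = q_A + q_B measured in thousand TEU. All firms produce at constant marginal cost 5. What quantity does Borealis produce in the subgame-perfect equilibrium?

96

Solve by backward induction. Given q_A, the follower Borealis maximises π_B = (197 - (1/2)q_A - (1/2)q_B)q_B - 5q_B.
Setting the follower's marginal profit to zero, 192 - (1/2)q_A - q_B = 0, i.e. q_B = (192 - (1/2)q_A).
The leader anticipates this reaction. Substituting into P = 197 - 0.5Q gives P = 101 - (1/4)q_A, so π_A = (101 - (1/4)q_A)q_A - 5q_A.
The leader's first-order condition 96 - (1/2)q_A = 0 yields q_A = 192.
Then q_B = (192 - (1/2)·192) = 96.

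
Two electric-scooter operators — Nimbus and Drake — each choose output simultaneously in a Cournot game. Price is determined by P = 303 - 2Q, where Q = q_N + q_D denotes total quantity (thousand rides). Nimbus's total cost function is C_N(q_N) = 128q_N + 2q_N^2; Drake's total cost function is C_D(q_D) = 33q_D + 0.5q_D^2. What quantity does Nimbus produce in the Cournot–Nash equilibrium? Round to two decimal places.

Nimbus's profit: π_N = (303 - 2Q)q_N - (128q_N + 2q_N²). Setting ∂π_N/∂q_N = 0: 175 - 8q_N - 2(q_D) = 0.
Drake's profit: π_D = (303 - 2Q)q_D - (33q_D + (1/2)q_D²). Setting ∂π_D/∂q_D = 0: 270 - 5q_D - 2(q_N) = 0.
So q_N = (175 - 2q_D)/8 and q_D = (270 - 2q_N)/5.
Substituting one into the other gives q_N = 335/36 and q_D = 905/18.

9.31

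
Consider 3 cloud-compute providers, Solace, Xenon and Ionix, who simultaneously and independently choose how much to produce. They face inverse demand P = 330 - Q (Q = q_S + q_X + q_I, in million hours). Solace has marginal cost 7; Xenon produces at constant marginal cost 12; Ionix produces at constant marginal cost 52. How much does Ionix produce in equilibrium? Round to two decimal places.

48.25

Solace's profit: π_S = (330 - Q)q_S - (7q_S). Setting ∂π_S/∂q_S = 0: 323 - 2q_S - (q_X + q_I) = 0.
Xenon's profit: π_X = (330 - Q)q_X - (12q_X). Setting ∂π_X/∂q_X = 0: 318 - 2q_X - (q_S + q_I) = 0.
Ionix's profit: π_I = (330 - Q)q_I - (52q_I). Setting ∂π_I/∂q_I = 0: 278 - 2q_I - (q_S + q_X) = 0.
Adding the 3 first-order conditions: 919 − 4Q = 0, so Q = 919/4.
Back-substituting: q_S = (323 − 919/4) = 373/4, q_X = (318 − 919/4) = 353/4, q_I = (278 − 919/4) = 193/4.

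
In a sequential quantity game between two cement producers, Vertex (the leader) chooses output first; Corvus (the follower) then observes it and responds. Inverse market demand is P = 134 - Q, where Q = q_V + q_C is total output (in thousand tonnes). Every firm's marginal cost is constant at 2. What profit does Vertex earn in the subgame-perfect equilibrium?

The follower Corvus best-responds to any q_V: π_C = (134 - Q)q_C - 2q_C.
Follower FOC: 132 - q_V - 2q_C = 0, so q_C(q_V) = (132 - q_V)/2.
The leader anticipates this reaction. Substituting into P = 134 - Q gives P = 68 - (1/2)q_V, so π_V = (68 - (1/2)q_V)q_V - 2q_V.
Maximising: ∂π_V/∂q_V = 66 - q_V = 0, giving q_V = 66.
Then q_C = (132 - 66)/2 = 33.
Price P = 134 - 99 = 35.
Vertex's profit: (35 - 2)·66 = 2178.

2178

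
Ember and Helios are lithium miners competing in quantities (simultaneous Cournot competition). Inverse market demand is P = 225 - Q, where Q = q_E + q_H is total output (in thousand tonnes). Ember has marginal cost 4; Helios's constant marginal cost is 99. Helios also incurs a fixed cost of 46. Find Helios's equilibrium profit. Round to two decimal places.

60.78

Ember's profit: π_E = (225 - Q)q_E - (4q_E). Setting ∂π_E/∂q_E = 0: 221 - 2q_E - (q_H) = 0.
Helios's first-order condition: 126 - 2q_H - (q_E) = 0.
Best responses: q_E = (221 - q_H)/2, q_H = (126 - q_E)/2.
Substituting one into the other gives q_E = 316/3 and q_H = 31/3.
Price P = 225 - 347/3 = 328/3.
Helios's profit: (328/3 - 99)·(31/3) - 46 = 547/9.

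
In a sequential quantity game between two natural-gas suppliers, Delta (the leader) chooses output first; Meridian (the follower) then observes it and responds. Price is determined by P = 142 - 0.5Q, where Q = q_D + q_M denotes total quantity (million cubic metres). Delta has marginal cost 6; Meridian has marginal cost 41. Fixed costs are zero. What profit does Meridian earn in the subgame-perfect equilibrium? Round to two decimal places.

The follower Meridian best-responds to any q_D: π_M = (142 - 0.5Q)q_M - 41q_M.
∂π_M/∂q_M = 101 - (1/2)q_D - q_M = 0 gives the reaction function q_M = (101 - (1/2)q_D).
The leader anticipates this reaction. Substituting into P = 142 - 0.5Q gives P = 183/2 - (1/4)q_D, so π_D = (183/2 - (1/4)q_D)q_D - 6q_D.
Leader FOC: 171/2 - (1/2)q_D = 0, so q_D = 171.
Then q_M = (101 - (1/2)·171) = 31/2.
Price P = 142 - (1/2)·(373/2) = 195/4.
Meridian's profit: (195/4 - 41)·(31/2) = 961/8.

120.13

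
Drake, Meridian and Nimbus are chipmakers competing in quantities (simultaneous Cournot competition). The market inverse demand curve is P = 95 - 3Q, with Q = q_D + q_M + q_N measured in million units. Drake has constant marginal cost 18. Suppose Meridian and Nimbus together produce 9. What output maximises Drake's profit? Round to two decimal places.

With rivals' combined output fixed at 9, Drake's profit is π_D = (95 - 3·9 - 3q_D)q_D - (18q_D) = (68 - 3q_D)q_D - (18q_D).
∂π_D/∂q_D = 50 - 6q_D = 0, so q_D = 25/3.

8.33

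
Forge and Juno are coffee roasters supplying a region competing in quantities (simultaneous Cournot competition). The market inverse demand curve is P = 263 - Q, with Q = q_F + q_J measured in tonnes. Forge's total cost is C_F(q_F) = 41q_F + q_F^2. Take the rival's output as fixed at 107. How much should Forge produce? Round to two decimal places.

With the rival's output fixed at 107, Forge's profit is π_F = (263 - 107 - q_F)q_F - (41q_F + q_F²) = (156 - q_F)q_F - (41q_F + q_F²).
∂π_F/∂q_F = 115 - 4q_F = 0, so q_F = 115/4.

28.75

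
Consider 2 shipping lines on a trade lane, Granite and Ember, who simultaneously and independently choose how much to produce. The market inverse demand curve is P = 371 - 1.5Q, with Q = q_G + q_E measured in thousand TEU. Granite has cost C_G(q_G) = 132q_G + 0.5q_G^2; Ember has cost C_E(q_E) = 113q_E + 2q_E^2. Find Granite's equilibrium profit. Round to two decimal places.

Granite's profit: π_G = (371 - 1.5Q)q_G - (132q_G + (1/2)q_G²). Setting ∂π_G/∂q_G = 0: 239 - 4q_G - (3/2)(q_E) = 0.
Ember's profit: π_E = (371 - 1.5Q)q_E - (113q_E + 2q_E²). Setting ∂π_E/∂q_E = 0: 258 - 7q_E - (3/2)(q_G) = 0.
So q_G = (239 - (3/2)q_E)/4 and q_E = (258 - (3/2)q_G)/7.
Substituting one into the other gives q_G = 49.9417 and q_E = 26.1553.
Price P = 371 - (3/2)·76.0971 = 256.8544.
Granite's profit: 256.8544·49.9417 - 132·49.9417 - (1/2)·49.9417² = 4988.3563.

4988.36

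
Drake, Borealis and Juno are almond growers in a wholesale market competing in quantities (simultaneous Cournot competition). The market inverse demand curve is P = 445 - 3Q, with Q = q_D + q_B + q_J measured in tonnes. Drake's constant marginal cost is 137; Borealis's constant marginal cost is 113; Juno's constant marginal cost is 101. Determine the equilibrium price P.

Drake's profit: π_D = (445 - 3Q)q_D - (137q_D). Setting ∂π_D/∂q_D = 0: 308 - 6q_D - 3(q_B + q_J) = 0.
Borealis's first-order condition: 332 - 6q_B - 3(q_D + q_J) = 0.
Juno's profit: π_J = (445 - 3Q)q_J - (101q_J). Setting ∂π_J/∂q_J = 0: 344 - 6q_J - 3(q_D + q_B) = 0.
Adding the 3 conditions: 984 − 6Q − 6Q = 0, i.e. Q = 82.
Back-substituting: q_D = (308 − 246)/3 = 62/3, q_B = (332 − 246)/3 = 86/3, q_J = (344 − 246)/3 = 98/3.
Total output Q = 82, so price P = 445 - 3·82 = 199.

199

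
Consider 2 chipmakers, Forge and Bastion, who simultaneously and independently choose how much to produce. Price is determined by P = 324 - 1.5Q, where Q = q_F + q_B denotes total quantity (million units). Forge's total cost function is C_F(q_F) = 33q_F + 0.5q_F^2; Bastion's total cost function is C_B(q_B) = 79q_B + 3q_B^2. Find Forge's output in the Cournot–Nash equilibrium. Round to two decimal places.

66.71

Forge's profit: π_F = (324 - 1.5Q)q_F - (33q_F + (1/2)q_F²). Setting ∂π_F/∂q_F = 0: 291 - 4q_F - (3/2)(q_B) = 0.
Bastion's first-order condition: 245 - 9q_B - (3/2)(q_F) = 0.
Rearranging gives the reaction functions q_F = (291 - (3/2)q_B)/4 and q_B = (245 - (3/2)q_F)/9.
Substituting one into the other gives q_F = 66.7111 and q_B = 16.1037.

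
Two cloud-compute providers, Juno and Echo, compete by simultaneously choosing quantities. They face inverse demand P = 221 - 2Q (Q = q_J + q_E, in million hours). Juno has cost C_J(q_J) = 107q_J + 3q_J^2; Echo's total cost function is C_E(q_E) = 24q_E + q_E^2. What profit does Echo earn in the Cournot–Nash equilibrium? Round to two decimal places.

2902.96

Juno's profit: π_J = (221 - 2Q)q_J - (107q_J + 3q_J²). Setting ∂π_J/∂q_J = 0: 114 - 10q_J - 2(q_E) = 0.
Echo's profit: π_E = (221 - 2Q)q_E - (24q_E + q_E²). Setting ∂π_E/∂q_E = 0: 197 - 6q_E - 2(q_J) = 0.
So q_J = (114 - 2q_E)/10 and q_E = (197 - 2q_J)/6.
Solving the pair: q_J = 145/28, q_E = 871/28.
Price P = 221 - 2·(254/7) = 1039/7.
Echo's profit: (1039/7)·(871/28) - 24·(871/28) - (871/28)² = 2902.9630.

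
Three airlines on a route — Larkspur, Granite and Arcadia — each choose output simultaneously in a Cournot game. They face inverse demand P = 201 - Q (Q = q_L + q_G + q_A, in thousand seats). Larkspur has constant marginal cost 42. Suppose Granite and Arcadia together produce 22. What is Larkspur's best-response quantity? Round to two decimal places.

68.50

With rivals' combined output fixed at 22, Larkspur's profit is π_L = (201 - 22 - q_L)q_L - (42q_L) = (179 - q_L)q_L - (42q_L).
∂π_L/∂q_L = 137 - 2q_L = 0, so q_L = 137/2.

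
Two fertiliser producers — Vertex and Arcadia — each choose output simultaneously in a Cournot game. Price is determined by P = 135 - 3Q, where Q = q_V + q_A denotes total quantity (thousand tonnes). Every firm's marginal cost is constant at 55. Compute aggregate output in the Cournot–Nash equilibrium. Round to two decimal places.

17.78

Each firm earns π_i = (135 - 3Q)q_i - 55q_i.
First-order condition (treating rivals' output as given): 80 - 6q_i - 3q_j = 0.
With identical firms every q_j equals q_i, so q_j = q_i and 80 = 9q_i, giving q_i = 80/9.
Total output Q = 80/9 + 80/9 = 160/9.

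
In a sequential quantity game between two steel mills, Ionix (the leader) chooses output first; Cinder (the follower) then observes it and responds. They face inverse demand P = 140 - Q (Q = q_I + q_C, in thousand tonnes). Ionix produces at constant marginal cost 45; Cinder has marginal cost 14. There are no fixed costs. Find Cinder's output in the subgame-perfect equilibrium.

The follower Cinder best-responds to any q_I: π_C = (140 - Q)q_C - 14q_C.
Follower FOC: 126 - q_I - 2q_C = 0, so q_C(q_I) = (126 - q_I)/2.
Ionix substitutes q_C(q_I) into its own profit: π_I = q_I(140 - q_I - (126 - q_I)/2) - 45q_I = (77 - (1/2)q_I)q_I - 45q_I.
Maximising: ∂π_I/∂q_I = 32 - q_I = 0, giving q_I = 32.
Then q_C = (126 - 32)/2 = 47.

47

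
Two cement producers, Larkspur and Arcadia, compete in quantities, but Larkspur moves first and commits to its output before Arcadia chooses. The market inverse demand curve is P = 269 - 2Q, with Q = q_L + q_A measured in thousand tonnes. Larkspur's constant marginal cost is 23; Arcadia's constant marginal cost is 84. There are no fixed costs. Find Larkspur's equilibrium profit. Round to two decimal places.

Solve by backward induction. Given q_L, the follower Arcadia maximises π_A = (269 - 2q_L - 2q_A)q_A - 84q_A.
Follower FOC: 185 - 2q_L - 4q_A = 0, so q_A(q_L) = (185 - 2q_L)/4.
Larkspur substitutes q_A(q_L) into its own profit: π_L = q_L(269 - 2q_L - (185 - 2q_L)/2) - 23q_L = (353/2 - q_L)q_L - 23q_L.
Leader FOC: 307/2 - 2q_L = 0, so q_L = 307/4.
Then q_A = (185 - 2·(307/4))/4 = 63/8.
Price P = 269 - 2·(677/8) = 399/4.
Larkspur's profit: (399/4 - 23)·(307/4) = 5890.5625.

5890.56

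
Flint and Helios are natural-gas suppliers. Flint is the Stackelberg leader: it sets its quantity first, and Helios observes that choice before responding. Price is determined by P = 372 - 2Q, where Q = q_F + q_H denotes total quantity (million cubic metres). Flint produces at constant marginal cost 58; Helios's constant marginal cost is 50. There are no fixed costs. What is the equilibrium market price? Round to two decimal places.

Solve by backward induction. Given q_F, the follower Helios maximises π_H = (372 - 2q_F - 2q_H)q_H - 50q_H.
∂π_H/∂q_H = 322 - 2q_F - 4q_H = 0 gives the reaction function q_H = (322 - 2q_F)/4.
Flint substitutes q_H(q_F) into its own profit: π_F = q_F(372 - 2q_F - (322 - 2q_F)/2) - 58q_F = (211 - q_F)q_F - 58q_F.
Maximising: ∂π_F/∂q_F = 153 - 2q_F = 0, giving q_F = 153/2.
Then q_H = (322 - 2·(153/2))/4 = 169/4.
Total output Q = 475/4, so price P = 372 - 2·(475/4) = 269/2.

134.50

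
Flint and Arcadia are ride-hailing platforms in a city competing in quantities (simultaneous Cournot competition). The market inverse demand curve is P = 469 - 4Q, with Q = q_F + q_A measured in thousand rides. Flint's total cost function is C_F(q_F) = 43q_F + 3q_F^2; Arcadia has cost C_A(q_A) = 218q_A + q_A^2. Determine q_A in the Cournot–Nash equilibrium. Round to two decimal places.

Flint's profit: π_F = (469 - 4Q)q_F - (43q_F + 3q_F²). Setting ∂π_F/∂q_F = 0: 426 - 14q_F - 4(q_A) = 0.
Arcadia's first-order condition: 251 - 10q_A - 4(q_F) = 0.
So q_F = (426 - 4q_A)/14 and q_A = (251 - 4q_F)/10.
Solving the pair: q_F = 814/31, q_A = 905/62.

14.60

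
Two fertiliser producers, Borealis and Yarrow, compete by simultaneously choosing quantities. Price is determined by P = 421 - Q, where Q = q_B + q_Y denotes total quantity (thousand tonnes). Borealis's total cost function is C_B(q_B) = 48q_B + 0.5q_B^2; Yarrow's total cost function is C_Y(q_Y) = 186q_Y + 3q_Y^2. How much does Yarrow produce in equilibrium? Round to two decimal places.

14.43

Borealis's profit: π_B = (421 - Q)q_B - (48q_B + (1/2)q_B²). Setting ∂π_B/∂q_B = 0: 373 - 3q_B - (q_Y) = 0.
Yarrow's first-order condition: 235 - 8q_Y - (q_B) = 0.
Best responses: q_B = (373 - q_Y)/3, q_Y = (235 - q_B)/8.
Substituting one into the other gives q_B = 119.5217 and q_Y = 332/23.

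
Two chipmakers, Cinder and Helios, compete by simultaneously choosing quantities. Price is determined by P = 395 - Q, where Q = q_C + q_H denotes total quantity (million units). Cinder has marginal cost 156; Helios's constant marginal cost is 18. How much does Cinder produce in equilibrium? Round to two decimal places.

33.67

Cinder's profit: π_C = (395 - Q)q_C - (156q_C). Setting ∂π_C/∂q_C = 0: 239 - 2q_C - (q_H) = 0.
Helios's first-order condition: 377 - 2q_H - (q_C) = 0.
So q_C = (239 - q_H)/2 and q_H = (377 - q_C)/2.
Substituting one into the other gives q_C = 101/3 and q_H = 515/3.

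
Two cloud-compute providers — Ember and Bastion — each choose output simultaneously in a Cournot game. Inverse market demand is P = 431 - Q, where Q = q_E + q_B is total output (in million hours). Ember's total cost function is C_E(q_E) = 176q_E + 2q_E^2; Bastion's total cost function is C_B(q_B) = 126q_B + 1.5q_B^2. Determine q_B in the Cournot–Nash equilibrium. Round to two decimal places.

54.31

Ember's profit: π_E = (431 - Q)q_E - (176q_E + 2q_E²). Setting ∂π_E/∂q_E = 0: 255 - 6q_E - (q_B) = 0.
Bastion's first-order condition: 305 - 5q_B - (q_E) = 0.
So q_E = (255 - q_B)/6 and q_B = (305 - q_E)/5.
Substituting one into the other gives q_E = 970/29 and q_B = 1575/29.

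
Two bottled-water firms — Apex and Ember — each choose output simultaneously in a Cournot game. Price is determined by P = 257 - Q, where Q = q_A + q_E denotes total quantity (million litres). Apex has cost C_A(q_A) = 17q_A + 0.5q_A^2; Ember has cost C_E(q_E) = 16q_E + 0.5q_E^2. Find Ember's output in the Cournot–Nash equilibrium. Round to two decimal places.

Apex's profit: π_A = (257 - Q)q_A - (17q_A + (1/2)q_A²). Setting ∂π_A/∂q_A = 0: 240 - 3q_A - (q_E) = 0.
Ember's profit: π_E = (257 - Q)q_E - (16q_E + (1/2)q_E²). Setting ∂π_E/∂q_E = 0: 241 - 3q_E - (q_A) = 0.
So q_A = (240 - q_E)/3 and q_E = (241 - q_A)/3.
Solving the pair: q_A = 479/8, q_E = 483/8.

60.38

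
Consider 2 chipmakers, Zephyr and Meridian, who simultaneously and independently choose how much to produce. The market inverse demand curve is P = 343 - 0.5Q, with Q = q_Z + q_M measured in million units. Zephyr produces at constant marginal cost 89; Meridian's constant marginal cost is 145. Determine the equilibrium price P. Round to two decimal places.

192.33

Zephyr's profit: π_Z = (343 - 0.5Q)q_Z - (89q_Z). Setting ∂π_Z/∂q_Z = 0: 254 - q_Z - (1/2)(q_M) = 0.
Meridian's first-order condition: 198 - q_M - (1/2)(q_Z) = 0.
Best responses: q_Z = (254 - (1/2)q_M), q_M = (198 - (1/2)q_Z).
Solving the pair: q_Z = 620/3, q_M = 284/3.
Total output Q = 904/3, so price P = 343 - (1/2)·(904/3) = 577/3.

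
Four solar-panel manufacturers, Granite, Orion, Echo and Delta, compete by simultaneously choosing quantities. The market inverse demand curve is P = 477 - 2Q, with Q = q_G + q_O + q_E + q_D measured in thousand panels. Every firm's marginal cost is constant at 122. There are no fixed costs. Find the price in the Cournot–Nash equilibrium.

193

Each firm earns π_i = (477 - 2Q)q_i - 122q_i.
Setting ∂π_i/∂q_i = 0 with rivals' quantities fixed: 355 - 4q_i - 2·Σ_{j≠i} q_j = 0.
By symmetry each firm produces the same amount; substituting Σ_{j≠i} q_j = 3q_i yields q_i = 355/10 = 71/2.
Total output Q = 142, so price P = 477 - 2·142 = 193.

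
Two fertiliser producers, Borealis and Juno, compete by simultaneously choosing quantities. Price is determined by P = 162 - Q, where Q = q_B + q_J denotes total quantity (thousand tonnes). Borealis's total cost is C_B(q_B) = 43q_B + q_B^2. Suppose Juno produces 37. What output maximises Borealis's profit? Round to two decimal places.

20.50

With the rival's output fixed at 37, Borealis's profit is π_B = (162 - 37 - q_B)q_B - (43q_B + q_B²) = (125 - q_B)q_B - (43q_B + q_B²).
∂π_B/∂q_B = 82 - 4q_B = 0, so q_B = 41/2.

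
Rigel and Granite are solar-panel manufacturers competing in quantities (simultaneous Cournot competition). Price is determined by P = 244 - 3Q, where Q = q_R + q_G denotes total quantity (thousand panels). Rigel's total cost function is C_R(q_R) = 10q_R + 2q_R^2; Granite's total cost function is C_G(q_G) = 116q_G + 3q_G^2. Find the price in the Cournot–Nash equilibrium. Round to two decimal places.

Rigel's profit: π_R = (244 - 3Q)q_R - (10q_R + 2q_R²). Setting ∂π_R/∂q_R = 0: 234 - 10q_R - 3(q_G) = 0.
Granite's first-order condition: 128 - 12q_G - 3(q_R) = 0.
So q_R = (234 - 3q_G)/10 and q_G = (128 - 3q_R)/12.
Solving the pair: q_R = 808/37, q_G = 578/111.
Total output Q = 27.0450, so price P = 244 - 3·27.0450 = 162.8649.

162.86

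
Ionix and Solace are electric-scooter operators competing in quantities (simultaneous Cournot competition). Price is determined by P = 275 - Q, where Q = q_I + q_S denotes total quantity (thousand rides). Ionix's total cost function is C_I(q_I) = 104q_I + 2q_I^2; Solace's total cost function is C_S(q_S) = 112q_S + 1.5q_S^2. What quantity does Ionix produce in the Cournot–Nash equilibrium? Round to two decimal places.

Ionix's profit: π_I = (275 - Q)q_I - (104q_I + 2q_I²). Setting ∂π_I/∂q_I = 0: 171 - 6q_I - (q_S) = 0.
Solace's profit: π_S = (275 - Q)q_S - (112q_S + (3/2)q_S²). Setting ∂π_S/∂q_S = 0: 163 - 5q_S - (q_I) = 0.
So q_I = (171 - q_S)/6 and q_S = (163 - q_I)/5.
Solving the pair: q_I = 692/29, q_S = 807/29.

23.86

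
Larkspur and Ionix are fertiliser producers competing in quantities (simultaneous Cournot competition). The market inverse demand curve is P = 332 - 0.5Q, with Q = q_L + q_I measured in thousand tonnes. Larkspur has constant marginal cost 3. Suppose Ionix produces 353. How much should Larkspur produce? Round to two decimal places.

With the rival's output fixed at 353, Larkspur's profit is π_L = (332 - (1/2)·353 - (1/2)q_L)q_L - (3q_L) = (311/2 - (1/2)q_L)q_L - (3q_L).
∂π_L/∂q_L = 305/2 - q_L = 0, so q_L = 305/2.

152.50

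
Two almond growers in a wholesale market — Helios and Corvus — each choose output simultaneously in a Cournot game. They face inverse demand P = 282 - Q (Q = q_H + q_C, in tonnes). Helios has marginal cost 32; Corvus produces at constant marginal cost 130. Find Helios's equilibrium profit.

Helios's profit: π_H = (282 - Q)q_H - (32q_H). Setting ∂π_H/∂q_H = 0: 250 - 2q_H - (q_C) = 0.
Corvus's profit: π_C = (282 - Q)q_C - (130q_C). Setting ∂π_C/∂q_C = 0: 152 - 2q_C - (q_H) = 0.
Rearranging gives the reaction functions q_H = (250 - q_C)/2 and q_C = (152 - q_H)/2.
Solving the pair: q_H = 116, q_C = 18.
Price P = 282 - 134 = 148.
Helios's profit: (148 - 32)·116 = 13456.

13456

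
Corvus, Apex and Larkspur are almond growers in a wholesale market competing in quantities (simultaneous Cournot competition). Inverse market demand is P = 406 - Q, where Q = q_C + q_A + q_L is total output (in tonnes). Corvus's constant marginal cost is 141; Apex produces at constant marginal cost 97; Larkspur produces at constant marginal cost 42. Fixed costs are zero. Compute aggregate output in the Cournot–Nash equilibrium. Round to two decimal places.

234.50

Corvus's profit: π_C = (406 - Q)q_C - (141q_C). Setting ∂π_C/∂q_C = 0: 265 - 2q_C - (q_A + q_L) = 0.
Apex's profit: π_A = (406 - Q)q_A - (97q_A). Setting ∂π_A/∂q_A = 0: 309 - 2q_A - (q_C + q_L) = 0.
Larkspur's profit: π_L = (406 - Q)q_L - (42q_L). Setting ∂π_L/∂q_L = 0: 364 - 2q_L - (q_C + q_A) = 0.
Summing all 3 equations gives 938 − 4Q = 0, hence Q = 469/2.
Back-substituting: q_C = (265 − 469/2) = 61/2, q_A = (309 − 469/2) = 149/2, q_L = (364 − 469/2) = 259/2.
Total output Q = 61/2 + 149/2 + 259/2 = 469/2.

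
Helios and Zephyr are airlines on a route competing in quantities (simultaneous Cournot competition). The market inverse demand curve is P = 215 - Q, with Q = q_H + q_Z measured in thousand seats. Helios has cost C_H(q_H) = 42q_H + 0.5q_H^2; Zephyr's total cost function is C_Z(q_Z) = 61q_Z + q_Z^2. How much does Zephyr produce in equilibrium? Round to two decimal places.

26.27

Helios's profit: π_H = (215 - Q)q_H - (42q_H + (1/2)q_H²). Setting ∂π_H/∂q_H = 0: 173 - 3q_H - (q_Z) = 0.
Zephyr's profit: π_Z = (215 - Q)q_Z - (61q_Z + q_Z²). Setting ∂π_Z/∂q_Z = 0: 154 - 4q_Z - (q_H) = 0.
Rearranging gives the reaction functions q_H = (173 - q_Z)/3 and q_Z = (154 - q_H)/4.
Substituting one into the other gives q_H = 538/11 and q_Z = 289/11.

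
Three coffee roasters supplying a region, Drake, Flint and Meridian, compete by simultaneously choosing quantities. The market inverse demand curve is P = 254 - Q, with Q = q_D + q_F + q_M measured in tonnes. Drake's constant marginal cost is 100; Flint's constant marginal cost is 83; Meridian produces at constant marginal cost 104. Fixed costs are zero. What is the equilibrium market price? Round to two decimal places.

Drake's profit: π_D = (254 - Q)q_D - (100q_D). Setting ∂π_D/∂q_D = 0: 154 - 2q_D - (q_F + q_M) = 0.
Flint's profit: π_F = (254 - Q)q_F - (83q_F). Setting ∂π_F/∂q_F = 0: 171 - 2q_F - (q_D + q_M) = 0.
Meridian's first-order condition: 150 - 2q_M - (q_D + q_F) = 0.
Summing all 3 equations gives 475 − 4Q = 0, hence Q = 475/4.
Back-substituting: q_D = (154 − 475/4) = 141/4, q_F = (171 − 475/4) = 209/4, q_M = (150 − 475/4) = 125/4.
Total output Q = 475/4, so price P = 254 - 475/4 = 541/4.

135.25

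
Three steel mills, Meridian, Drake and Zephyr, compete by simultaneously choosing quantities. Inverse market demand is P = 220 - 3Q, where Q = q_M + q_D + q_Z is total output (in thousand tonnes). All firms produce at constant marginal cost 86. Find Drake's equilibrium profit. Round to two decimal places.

374.08

Each firm earns π_i = (220 - 3Q)q_i - 86q_i.
Setting ∂π_i/∂q_i = 0 with rivals' quantities fixed: 134 - 6q_i - 3·Σ_{j≠i} q_j = 0.
With identical firms every q_j equals q_i, so Σ_{j≠i} q_j = 2q_i and 134 = 12q_i, giving q_i = 67/6.
Price P = 220 - 3·(67/2) = 239/2.
Drake's profit: (239/2 - 86)·(67/6) = 374.0833.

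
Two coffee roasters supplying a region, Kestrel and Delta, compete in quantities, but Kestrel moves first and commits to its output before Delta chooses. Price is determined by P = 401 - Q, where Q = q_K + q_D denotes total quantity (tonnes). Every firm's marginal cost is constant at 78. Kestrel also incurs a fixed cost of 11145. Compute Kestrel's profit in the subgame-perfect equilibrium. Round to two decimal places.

1896.13

Solve by backward induction. Given q_K, the follower Delta maximises π_D = (401 - q_K - q_D)q_D - 78q_D.
Follower FOC: 323 - q_K - 2q_D = 0, so q_D(q_K) = (323 - q_K)/2.
Kestrel substitutes q_D(q_K) into its own profit: π_K = q_K(401 - q_K - (323 - q_K)/2) - 78q_K = (479/2 - (1/2)q_K)q_K - 78q_K.
The leader's first-order condition 323/2 - q_K = 0 yields q_K = 323/2.
Then q_D = (323 - 323/2)/2 = 323/4.
Price P = 401 - 969/4 = 635/4.
Kestrel's profit: (635/4 - 78)·(323/2) - 11145 = 1896.1250.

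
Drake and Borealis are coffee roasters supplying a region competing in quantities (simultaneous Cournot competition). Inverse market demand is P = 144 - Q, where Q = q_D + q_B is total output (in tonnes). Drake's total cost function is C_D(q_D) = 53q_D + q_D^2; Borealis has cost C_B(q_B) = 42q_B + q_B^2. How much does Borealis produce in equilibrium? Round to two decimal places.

Drake's profit: π_D = (144 - Q)q_D - (53q_D + q_D²). Setting ∂π_D/∂q_D = 0: 91 - 4q_D - (q_B) = 0.
Borealis's profit: π_B = (144 - Q)q_B - (42q_B + q_B²). Setting ∂π_B/∂q_B = 0: 102 - 4q_B - (q_D) = 0.
Rearranging gives the reaction functions q_D = (91 - q_B)/4 and q_B = (102 - q_D)/4.
Substituting one into the other gives q_D = 262/15 and q_B = 317/15.

21.13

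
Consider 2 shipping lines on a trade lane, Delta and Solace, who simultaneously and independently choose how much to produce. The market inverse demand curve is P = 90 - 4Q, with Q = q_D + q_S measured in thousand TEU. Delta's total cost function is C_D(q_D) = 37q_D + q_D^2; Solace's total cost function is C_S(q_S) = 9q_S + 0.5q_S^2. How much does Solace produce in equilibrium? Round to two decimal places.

Delta's profit: π_D = (90 - 4Q)q_D - (37q_D + q_D²). Setting ∂π_D/∂q_D = 0: 53 - 10q_D - 4(q_S) = 0.
Solace's first-order condition: 81 - 9q_S - 4(q_D) = 0.
So q_D = (53 - 4q_S)/10 and q_S = (81 - 4q_D)/9.
Solving the pair: q_D = 153/74, q_S = 299/37.

8.08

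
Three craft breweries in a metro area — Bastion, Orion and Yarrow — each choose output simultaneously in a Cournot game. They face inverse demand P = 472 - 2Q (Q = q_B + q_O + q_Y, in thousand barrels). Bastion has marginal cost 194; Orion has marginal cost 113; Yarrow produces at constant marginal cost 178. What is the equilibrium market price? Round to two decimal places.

239.25

Bastion's profit: π_B = (472 - 2Q)q_B - (194q_B). Setting ∂π_B/∂q_B = 0: 278 - 4q_B - 2(q_O + q_Y) = 0.
Orion's profit: π_O = (472 - 2Q)q_O - (113q_O). Setting ∂π_O/∂q_O = 0: 359 - 4q_O - 2(q_B + q_Y) = 0.
Yarrow's profit: π_Y = (472 - 2Q)q_Y - (178q_Y). Setting ∂π_Y/∂q_Y = 0: 294 - 4q_Y - 2(q_B + q_O) = 0.
Adding the 3 conditions: 931 − 4Q − 4Q = 0, i.e. Q = 931/8.
Back-substituting: q_B = (278 − 931/4)/2 = 181/8, q_O = (359 − 931/4)/2 = 505/8, q_Y = (294 − 931/4)/2 = 245/8.
Total output Q = 931/8, so price P = 472 - 2·(931/8) = 957/4.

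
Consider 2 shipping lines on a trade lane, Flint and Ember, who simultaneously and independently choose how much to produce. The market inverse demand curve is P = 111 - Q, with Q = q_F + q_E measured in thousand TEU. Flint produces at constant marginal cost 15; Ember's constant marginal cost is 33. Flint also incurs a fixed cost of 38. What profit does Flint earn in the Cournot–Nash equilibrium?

Flint's profit: π_F = (111 - Q)q_F - (15q_F). Setting ∂π_F/∂q_F = 0: 96 - 2q_F - (q_E) = 0.
Ember's first-order condition: 78 - 2q_E - (q_F) = 0.
So q_F = (96 - q_E)/2 and q_E = (78 - q_F)/2.
Solving the pair: q_F = 38, q_E = 20.
Price P = 111 - 58 = 53.
Flint's profit: (53 - 15)·38 - 38 = 1406.

1406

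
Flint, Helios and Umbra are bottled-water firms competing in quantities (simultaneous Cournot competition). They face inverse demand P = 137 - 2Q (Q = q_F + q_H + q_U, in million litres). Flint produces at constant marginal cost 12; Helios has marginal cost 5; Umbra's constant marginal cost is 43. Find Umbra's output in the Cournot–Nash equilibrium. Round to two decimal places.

3.13

Flint's profit: π_F = (137 - 2Q)q_F - (12q_F). Setting ∂π_F/∂q_F = 0: 125 - 4q_F - 2(q_H + q_U) = 0.
Helios's profit: π_H = (137 - 2Q)q_H - (5q_H). Setting ∂π_H/∂q_H = 0: 132 - 4q_H - 2(q_F + q_U) = 0.
Umbra's profit: π_U = (137 - 2Q)q_U - (43q_U). Setting ∂π_U/∂q_U = 0: 94 - 4q_U - 2(q_F + q_H) = 0.
Summing all 3 equations gives 351 − 8Q = 0, hence Q = 351/8.
Back-substituting: q_F = (125 − 351/4)/2 = 149/8, q_H = (132 − 351/4)/2 = 177/8, q_U = (94 − 351/4)/2 = 25/8.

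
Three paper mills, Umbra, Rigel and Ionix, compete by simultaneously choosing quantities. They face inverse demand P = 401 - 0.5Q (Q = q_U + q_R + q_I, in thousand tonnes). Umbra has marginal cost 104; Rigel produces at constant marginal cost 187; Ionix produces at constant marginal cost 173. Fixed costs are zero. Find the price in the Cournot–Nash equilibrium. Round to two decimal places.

Umbra's profit: π_U = (401 - 0.5Q)q_U - (104q_U). Setting ∂π_U/∂q_U = 0: 297 - q_U - (1/2)(q_R + q_I) = 0.
Rigel's profit: π_R = (401 - 0.5Q)q_R - (187q_R). Setting ∂π_R/∂q_R = 0: 214 - q_R - (1/2)(q_U + q_I) = 0.
Ionix's profit: π_I = (401 - 0.5Q)q_I - (173q_I). Setting ∂π_I/∂q_I = 0: 228 - q_I - (1/2)(q_U + q_R) = 0.
Adding the 3 conditions: 739 − Q − Q = 0, i.e. Q = 739/2.
Back-substituting: q_U = (297 − 739/4)/(1/2) = 449/2, q_R = (214 − 739/4)/(1/2) = 117/2, q_I = (228 − 739/4)/(1/2) = 173/2.
Total output Q = 739/2, so price P = 401 - (1/2)·(739/2) = 865/4.

216.25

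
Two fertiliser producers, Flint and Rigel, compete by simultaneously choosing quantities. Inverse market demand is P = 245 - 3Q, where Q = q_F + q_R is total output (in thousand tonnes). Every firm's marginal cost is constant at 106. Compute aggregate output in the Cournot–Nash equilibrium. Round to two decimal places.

Each firm earns π_i = (245 - 3Q)q_i - 106q_i.
Setting ∂π_i/∂q_i = 0 with rivals' quantities fixed: 139 - 6q_i - 3q_j = 0.
With identical firms every q_j equals q_i, so q_j = q_i and 139 = 9q_i, giving q_i = 139/9.
Total output Q = 139/9 + 139/9 = 278/9.

30.89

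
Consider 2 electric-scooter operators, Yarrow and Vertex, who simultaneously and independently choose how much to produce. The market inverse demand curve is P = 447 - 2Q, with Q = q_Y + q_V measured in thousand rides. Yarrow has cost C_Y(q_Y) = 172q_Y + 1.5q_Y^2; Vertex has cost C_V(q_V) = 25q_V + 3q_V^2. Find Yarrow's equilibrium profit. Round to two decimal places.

2918.95

Yarrow's profit: π_Y = (447 - 2Q)q_Y - (172q_Y + (3/2)q_Y²). Setting ∂π_Y/∂q_Y = 0: 275 - 7q_Y - 2(q_V) = 0.
Vertex's profit: π_V = (447 - 2Q)q_V - (25q_V + 3q_V²). Setting ∂π_V/∂q_V = 0: 422 - 10q_V - 2(q_Y) = 0.
Best responses: q_Y = (275 - 2q_V)/7, q_V = (422 - 2q_Y)/10.
Substituting one into the other gives q_Y = 953/33 and q_V = 1202/33.
Price P = 447 - 2·65.3030 = 316.3939.
Yarrow's profit: 316.3939·(953/33) - 172·(953/33) - (3/2)(953/33)² = 2918.9454.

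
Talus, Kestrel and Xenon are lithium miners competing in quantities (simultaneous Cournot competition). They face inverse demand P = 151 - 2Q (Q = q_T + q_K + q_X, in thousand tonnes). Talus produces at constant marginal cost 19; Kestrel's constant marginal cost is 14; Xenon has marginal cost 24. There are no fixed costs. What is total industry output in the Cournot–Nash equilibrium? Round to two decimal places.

Talus's profit: π_T = (151 - 2Q)q_T - (19q_T). Setting ∂π_T/∂q_T = 0: 132 - 4q_T - 2(q_K + q_X) = 0.
Kestrel's profit: π_K = (151 - 2Q)q_K - (14q_K). Setting ∂π_K/∂q_K = 0: 137 - 4q_K - 2(q_T + q_X) = 0.
Xenon's first-order condition: 127 - 4q_X - 2(q_T + q_K) = 0.
Summing all 3 equations gives 396 − 8Q = 0, hence Q = 99/2.
Back-substituting: q_T = (132 − 99)/2 = 33/2, q_K = (137 − 99)/2 = 19, q_X = (127 − 99)/2 = 14.
Total output Q = 33/2 + 19 + 14 = 99/2.

49.50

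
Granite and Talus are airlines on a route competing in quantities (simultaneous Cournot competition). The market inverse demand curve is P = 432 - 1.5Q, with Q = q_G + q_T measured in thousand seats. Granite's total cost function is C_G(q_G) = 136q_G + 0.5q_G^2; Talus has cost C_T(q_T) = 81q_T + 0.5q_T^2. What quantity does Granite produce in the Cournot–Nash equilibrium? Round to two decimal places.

Granite's profit: π_G = (432 - 1.5Q)q_G - (136q_G + (1/2)q_G²). Setting ∂π_G/∂q_G = 0: 296 - 4q_G - (3/2)(q_T) = 0.
Talus's profit: π_T = (432 - 1.5Q)q_T - (81q_T + (1/2)q_T²). Setting ∂π_T/∂q_T = 0: 351 - 4q_T - (3/2)(q_G) = 0.
So q_G = (296 - (3/2)q_T)/4 and q_T = (351 - (3/2)q_G)/4.
Solving the pair: q_G = 526/11, q_T = 768/11.

47.82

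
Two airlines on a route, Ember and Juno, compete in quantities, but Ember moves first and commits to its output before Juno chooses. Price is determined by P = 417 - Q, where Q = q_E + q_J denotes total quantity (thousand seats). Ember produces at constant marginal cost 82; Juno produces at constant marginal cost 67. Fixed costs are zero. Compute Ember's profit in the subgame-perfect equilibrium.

12800

Solve by backward induction. Given q_E, the follower Juno maximises π_J = (417 - q_E - q_J)q_J - 67q_J.
Follower FOC: 350 - q_E - 2q_J = 0, so q_J(q_E) = (350 - q_E)/2.
Ember substitutes q_J(q_E) into its own profit: π_E = q_E(417 - q_E - (350 - q_E)/2) - 82q_E = (242 - (1/2)q_E)q_E - 82q_E.
Maximising: ∂π_E/∂q_E = 160 - q_E = 0, giving q_E = 160.
Then q_J = (350 - 160)/2 = 95.
Price P = 417 - 255 = 162.
Ember's profit: (162 - 82)·160 = 12800.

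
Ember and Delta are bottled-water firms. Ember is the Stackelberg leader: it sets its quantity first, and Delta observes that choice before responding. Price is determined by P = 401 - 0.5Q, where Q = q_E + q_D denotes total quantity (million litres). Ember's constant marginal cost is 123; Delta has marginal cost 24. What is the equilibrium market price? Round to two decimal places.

167.75

Solve by backward induction. Given q_E, the follower Delta maximises π_D = (401 - (1/2)q_E - (1/2)q_D)q_D - 24q_D.
∂π_D/∂q_D = 377 - (1/2)q_E - q_D = 0 gives the reaction function q_D = (377 - (1/2)q_E).
Ember substitutes q_D(q_E) into its own profit: π_E = q_E(401 - (1/2)q_E - (377 - (1/2)q_E)/2) - 123q_E = (425/2 - (1/4)q_E)q_E - 123q_E.
Leader FOC: 179/2 - (1/2)q_E = 0, so q_E = 179.
Then q_D = (377 - (1/2)·179) = 575/2.
Total output Q = 933/2, so price P = 401 - (1/2)·(933/2) = 671/4.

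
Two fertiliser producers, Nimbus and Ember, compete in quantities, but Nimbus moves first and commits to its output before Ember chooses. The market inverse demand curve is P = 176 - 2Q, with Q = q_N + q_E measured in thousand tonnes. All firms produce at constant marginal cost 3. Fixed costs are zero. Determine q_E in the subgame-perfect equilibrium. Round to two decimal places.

21.63

The follower Ember best-responds to any q_N: π_E = (176 - 2Q)q_E - 3q_E.
Follower FOC: 173 - 2q_N - 4q_E = 0, so q_E(q_N) = (173 - 2q_N)/4.
Nimbus substitutes q_E(q_N) into its own profit: π_N = q_N(176 - 2q_N - (173 - 2q_N)/2) - 3q_N = (179/2 - q_N)q_N - 3q_N.
The leader's first-order condition 173/2 - 2q_N = 0 yields q_N = 173/4.
Then q_E = (173 - 2·(173/4))/4 = 173/8.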